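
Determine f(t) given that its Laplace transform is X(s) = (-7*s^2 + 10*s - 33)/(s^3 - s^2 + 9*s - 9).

Factor the denominator: s^3 - s^2 + 9*s - 9 = (s - 1)*(s^2 + 9).
Partial fraction decomposition gives [-3/(s - 1)] + [-4*s/(s^2 + 9)] + [6/(s^2 + 9)].
Invert each term: -3/(s - 1) ↔ -3e^(t); -4·s/(s^2 + 9) ↔ -4cos(3t); 2·3/(s^2 + 9) ↔ 2sin(3t).

f(t) = -3*exp(t) + 2*sin(3*t) - 4*cos(3*t)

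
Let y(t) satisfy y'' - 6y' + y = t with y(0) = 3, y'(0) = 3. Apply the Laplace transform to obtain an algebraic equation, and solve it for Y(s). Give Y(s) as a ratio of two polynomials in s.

Take the Laplace transform of both sides.
Using L{y''} = s^2 Y - s·y(0) - y'(0) and L{y'} = sY - y(0), with y(0) = 3, y'(0) = 3, the left side becomes (s^2 - 6*s + 1)Y - (3*s - 15).
The right side is L{t} = s^(-2).
So (s^2 - 6*s + 1)Y = s^(-2) + (3*s - 15).
Solve for Y(s) and write it as one ratio of polynomials.

Y(s) = (3*s^3 - 15*s^2 + 1)/(s^4 - 6*s^3 + s^2)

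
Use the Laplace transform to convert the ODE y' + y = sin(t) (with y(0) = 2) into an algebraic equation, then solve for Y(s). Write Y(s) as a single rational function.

Y(s) = (2*s^2 + 3)/(s^3 + s^2 + s + 1)

Apply the Laplace transform to the equation.
Using L{y'} = sY - y(0) = sY - 2, the left side becomes (s + 1)Y - (2).
The right side is L{sin(t)} = 1/(s^2 + 1).
So (s + 1)Y = 1/(s^2 + 1) + (2).
Divide through and combine into a single rational function.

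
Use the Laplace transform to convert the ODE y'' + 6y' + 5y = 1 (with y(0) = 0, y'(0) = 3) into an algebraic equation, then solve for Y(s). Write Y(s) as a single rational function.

Laplace-transform each side.
Using L{y''} = s^2 Y - s·y(0) - y'(0) and L{y'} = sY - y(0), with y(0) = 0, y'(0) = 3, the left side becomes (s^2 + 6*s + 5)Y - (3).
The right side is L{1} = 1/s.
So (s^2 + 6*s + 5)Y = 1/s + (3).
Solve for Y(s) and write it as one ratio of polynomials.

Y(s) = (3*s + 1)/(s^3 + 6*s^2 + 5*s)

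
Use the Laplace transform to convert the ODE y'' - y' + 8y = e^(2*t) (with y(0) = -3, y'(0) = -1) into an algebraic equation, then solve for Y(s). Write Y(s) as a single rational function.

Y(s) = (-3*s^2 + 8*s - 3)/(s^3 - 3*s^2 + 10*s - 16)

Laplace-transform each side.
With L{y''} = s^2 Y - s·y(0) - y'(0) and L{y'} = sY - y(0), with y(0) = -3, y'(0) = -1: the LHS transforms to (s^2 - s + 8)Y - (-3*s + 2).
The right side is L{e^(2*t)} = 1/(s - 2).
So (s^2 - s + 8)Y = 1/(s - 2) + (-3*s + 2).
Solve for Y(s) and write it as one ratio of polynomials.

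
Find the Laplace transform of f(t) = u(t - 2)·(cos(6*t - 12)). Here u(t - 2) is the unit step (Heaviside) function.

s*exp(-2*s)/(s^2 + 36)

By the second shifting theorem, L{u(t - c)·g(t - c)} = e^(-cs)·G(s) with c = 2 and G(s) = L{g(t)}.
L{cos(6t)} = s/(s^2 + 36).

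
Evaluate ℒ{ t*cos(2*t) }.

L{cos(2t)} = s/(s^2 + 4).
Then apply L{t·g(t)} = -d/ds[G(s)] with G(s) = s/(s^2 + 4):
differentiating 1 time and applying the sign gives (s - 2)*(s + 2)/(s^2 + 4)^2.

(s - 2)*(s + 2)/(s^2 + 4)^2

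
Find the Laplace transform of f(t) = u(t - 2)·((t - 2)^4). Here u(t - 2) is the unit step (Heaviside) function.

By the second shifting theorem, L{u(t - c)·g(t - c)} = e^(-cs)·H(s) with c = 2 and H(s) = L{g(t)}.
L{t^4} = 4!/s^5 = 24/s^5.

24*exp(-2*s)/s^5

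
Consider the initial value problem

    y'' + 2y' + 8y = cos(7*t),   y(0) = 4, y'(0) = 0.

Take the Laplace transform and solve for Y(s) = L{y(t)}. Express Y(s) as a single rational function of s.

Laplace-transform each side.
Using L{y''} = s^2 Y - s·y(0) - y'(0) and L{y'} = sY - y(0), with y(0) = 4, y'(0) = 0, the left side becomes (s^2 + 2*s + 8)Y - (4*s + 8).
The right side is L{cos(7*t)} = s/(s^2 + 49).
So (s^2 + 2*s + 8)Y = s/(s^2 + 49) + (4*s + 8).
Divide through and combine into a single rational function.

Y(s) = (4*s^3 + 8*s^2 + 197*s + 392)/(s^4 + 2*s^3 + 57*s^2 + 98*s + 392)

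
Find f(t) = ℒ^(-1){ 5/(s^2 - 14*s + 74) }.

Rewrite the denominator: s^2 - 14*s + 74 = (s - 7)^2 + 25.
The form in (s - 7) signals a first-shifting-theorem factor e^(7t).
Since L{sin(5t)} = 5/(s^2 + 25), the inverse is exp(7*t)*sin(5*t).

f(t) = exp(7*t)*sin(5*t)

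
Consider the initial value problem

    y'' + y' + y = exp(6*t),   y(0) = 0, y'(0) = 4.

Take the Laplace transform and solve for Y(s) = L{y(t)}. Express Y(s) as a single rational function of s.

Take the Laplace transform of both sides.
Using L{y''} = s^2 Y - s·y(0) - y'(0) and L{y'} = sY - y(0), with y(0) = 0, y'(0) = 4, the left side becomes (s^2 + s + 1)Y - (4).
The right side is L{exp(6*t)} = 1/(s - 6).
So (s^2 + s + 1)Y = 1/(s - 6) + (4).
Isolate Y and clear denominators.

Y(s) = (4*s - 23)/(s^3 - 5*s^2 - 5*s - 6)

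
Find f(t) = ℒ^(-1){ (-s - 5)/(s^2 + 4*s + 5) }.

Complete the square in the denominator: s^2 + 4*s + 5 = (s + 2)^2 + 1^2.
Split the numerator to match: -s - 5 = -1·(s + 2) - 3·1.
Invert each term: -1·(s + 2)/((s + 2)^2 + 1) ↔ -e^(-2t)cos(t); -3·1/((s + 2)^2 + 1) ↔ -3e^(-2t)sin(t).

f(t) = -3*exp(-2*t)*sin(t) - exp(-2*t)*cos(t)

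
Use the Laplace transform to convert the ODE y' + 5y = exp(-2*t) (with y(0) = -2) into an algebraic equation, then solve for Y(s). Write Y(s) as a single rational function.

Apply the Laplace transform to the equation.
With L{y'} = sY - y(0) = sY - (-2): the LHS transforms to (s + 5)Y - (-2).
The right side is L{exp(-2*t)} = 1/(s + 2).
So (s + 5)Y = 1/(s + 2) + (-2).
Isolate Y and clear denominators.

Y(s) = (-2*s - 3)/(s^2 + 7*s + 10)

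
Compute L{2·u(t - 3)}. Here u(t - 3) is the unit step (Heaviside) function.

By the second shifting theorem, L{u(t - c)·g(t - c)} = e^(-cs)·H(s) with c = 3 and H(s) = L{g(t)}.
L{2} = 2/s.

2*exp(-3*s)/s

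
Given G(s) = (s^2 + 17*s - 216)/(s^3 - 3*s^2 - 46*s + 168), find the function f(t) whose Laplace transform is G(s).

f(t) = -3*exp(6*t) + 6*exp(4*t) - 2*exp(-7*t)

Factor the denominator: s^3 - 3*s^2 - 46*s + 168 = (s - 6)*(s - 4)*(s + 7).
Partial fraction decomposition gives [-2/(s + 7)] + [-3/(s - 6)] + [6/(s - 4)].
Invert each term: -2/(s + 7) ↔ -2e^(-7t); -3/(s - 6) ↔ -3e^(6t); 6/(s - 4) ↔ 6e^(4t).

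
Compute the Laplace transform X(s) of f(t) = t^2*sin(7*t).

X(s) = 14*(3*s^2 - 49)/(s^2 + 49)^3

L{sin(7t)} = 7/(s^2 + 49).
Then apply L{t^2·g(t)} = (-1)^2 d^2/ds^2[G(s)] with G(s) = 7/(s^2 + 49):
differentiating 2 times and applying the sign gives 14*(3*s^2 - 49)/(s^2 + 49)^3.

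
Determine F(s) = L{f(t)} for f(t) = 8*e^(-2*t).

L{8} = 8/s.
By the first shifting theorem, multiplying by e^(-2t) replaces s with s + 2.

F(s) = 8/(s + 2)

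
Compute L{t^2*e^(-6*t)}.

L{e^(-6t)} = 1/(s + 6).
Then apply L{t^2·g(t)} = (-1)^2 d^2/ds^2[G(s)] with G(s) = 1/(s + 6):
differentiating 2 times and applying the sign gives 2/(s + 6)^3.

2/(s + 6)^3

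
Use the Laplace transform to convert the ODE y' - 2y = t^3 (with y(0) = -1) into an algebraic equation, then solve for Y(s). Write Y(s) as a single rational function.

Y(s) = (-s^4 + 6)/(s^5 - 2*s^4)

Laplace-transform each side.
The derivative rules (L{y'} = sY - y(0) = sY - (-1)) turn the left side into (s - 2)Y - (-1).
The right side is L{t^3} = 6/s^4.
So (s - 2)Y = 6/s^4 + (-1).
Isolate Y and clear denominators.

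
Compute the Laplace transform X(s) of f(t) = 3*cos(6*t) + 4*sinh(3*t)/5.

X(s) = 3*s/(s^2 + 36) + 12/(5*(s^2 - 9))

The transform is linear, so treat each term independently.
(3)·[L{cos(6t)} = s/(s^2 + 36)]; (4/5)·[L{sinh(3t)} = 3/(s^2 - 9)].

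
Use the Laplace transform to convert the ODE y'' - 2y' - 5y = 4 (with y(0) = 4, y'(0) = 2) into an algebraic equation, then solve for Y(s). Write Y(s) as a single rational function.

Apply the Laplace transform to the equation.
With L{y''} = s^2 Y - s·y(0) - y'(0) and L{y'} = sY - y(0), with y(0) = 4, y'(0) = 2: the LHS transforms to (s^2 - 2*s - 5)Y - (4*s - 6).
The right side is L{4} = 4/s.
So (s^2 - 2*s - 5)Y = 4/s + (4*s - 6).
Divide through and combine into a single rational function.

Y(s) = (4*s^2 - 6*s + 4)/(s^3 - 2*s^2 - 5*s)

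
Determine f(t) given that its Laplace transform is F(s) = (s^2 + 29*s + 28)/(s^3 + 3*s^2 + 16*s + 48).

f(t) = 5*sin(4*t) + 3*cos(4*t) - 2*exp(-3*t)

Factor the denominator: s^3 + 3*s^2 + 16*s + 48 = (s + 3)*(s^2 + 16).
Partial fraction decomposition gives [-2/(s + 3)] + [3*s/(s^2 + 16)] + [20/(s^2 + 16)].
Invert each term: -2/(s + 3) ↔ -2e^(-3t); 3·s/(s^2 + 16) ↔ 3cos(4t); 5·4/(s^2 + 16) ↔ 5sin(4t).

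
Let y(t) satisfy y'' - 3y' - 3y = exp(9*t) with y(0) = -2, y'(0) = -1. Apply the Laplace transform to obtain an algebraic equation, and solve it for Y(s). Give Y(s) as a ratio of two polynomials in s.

Take the Laplace transform of both sides.
Using L{y''} = s^2 Y - s·y(0) - y'(0) and L{y'} = sY - y(0), with y(0) = -2, y'(0) = -1, the left side becomes (s^2 - 3*s - 3)Y - (-2*s + 5).
The right side is L{exp(9*t)} = 1/(s - 9).
So (s^2 - 3*s - 3)Y = 1/(s - 9) + (-2*s + 5).
Solve for Y(s) and write it as one ratio of polynomials.

Y(s) = (-2*s^2 + 23*s - 44)/(s^3 - 12*s^2 + 24*s + 27)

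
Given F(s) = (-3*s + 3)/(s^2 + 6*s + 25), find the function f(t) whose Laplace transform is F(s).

Complete the square in the denominator: s^2 + 6*s + 25 = (s + 3)^2 + 4^2.
Split the numerator to match: -3*s + 3 = -3·(s + 3) + 3·4.
Invert each term: -3·(s + 3)/((s + 3)^2 + 16) ↔ -3e^(-3t)cos(4t); 3·4/((s + 3)^2 + 16) ↔ 3e^(-3t)sin(4t).

f(t) = 3*exp(-3*t)*sin(4*t) - 3*exp(-3*t)*cos(4*t)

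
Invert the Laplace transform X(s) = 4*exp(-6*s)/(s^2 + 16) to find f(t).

f(t) = Heaviside(t - 6)*(sin(4*t - 24))

The factor e^(-6s) signals a time shift by c = 6 (second shifting theorem).
L{sin(4t)} = 4/(s^2 + 16), so L^-1{4/(s^2 + 16)} = sin(4*t).
Hence the inverse is u(t - 6) times that function evaluated at t - 6.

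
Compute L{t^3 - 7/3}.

By linearity of the Laplace transform, transform each term separately.
L{t^3} = 3!/s^4 = 6/s^4; L{-7/3} = (-7/3)/s.

-7/(3*s) + 6/s^4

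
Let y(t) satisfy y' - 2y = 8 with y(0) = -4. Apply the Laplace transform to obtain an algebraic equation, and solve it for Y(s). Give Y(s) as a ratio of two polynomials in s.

Take the Laplace transform of both sides.
With L{y'} = sY - y(0) = sY - (-4): the LHS transforms to (s - 2)Y - (-4).
The right side is L{8} = 8/s.
So (s - 2)Y = 8/s + (-4).
Isolate Y and clear denominators.

Y(s) = -4/s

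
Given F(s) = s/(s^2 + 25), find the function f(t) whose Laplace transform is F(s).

f(t) = cos(5*t)

Since L{cos(5t)} = s/(s^2 + 25), the inverse is cos(5*t).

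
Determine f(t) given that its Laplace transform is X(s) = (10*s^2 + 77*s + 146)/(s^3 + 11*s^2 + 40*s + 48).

Factor the denominator: s^3 + 11*s^2 + 40*s + 48 = (s + 3)*(s + 4)^2.
Partial fraction decomposition gives [5/(s + 4)] + [2/(s + 4)^2] + [5/(s + 3)].
Invert each term: 5/(s + 4) ↔ 5e^(-4t); 2/(s + 4)^2 ↔ 2t·e^(-4t); 5/(s + 3) ↔ 5e^(-3t).

f(t) = 2*t*exp(-4*t) + 5*exp(-3*t) + 5*exp(-4*t)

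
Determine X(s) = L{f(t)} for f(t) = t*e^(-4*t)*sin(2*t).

L{sin(2t)} = 2/(s^2 + 4).
Multiplying by e^(-4t) shifts s → s + 4, so L{e^(-4*t)*sin(2*t)} = 2/((s + 4)^2 + 4).
Then apply L{t·g(t)} = -d/ds[G(s)] with G(s) = 2/((s + 4)^2 + 4):
differentiating 1 time and applying the sign gives 4*(s + 4)/(s^2 + 8*s + 20)^2.

X(s) = 4*(s + 4)/(s^2 + 8*s + 20)^2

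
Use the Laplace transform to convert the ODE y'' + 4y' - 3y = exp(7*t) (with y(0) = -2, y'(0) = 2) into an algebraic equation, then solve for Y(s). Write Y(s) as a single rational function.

Y(s) = (-2*s^2 + 8*s + 43)/(s^3 - 3*s^2 - 31*s + 21)

Laplace-transform each side.
Using L{y''} = s^2 Y - s·y(0) - y'(0) and L{y'} = sY - y(0), with y(0) = -2, y'(0) = 2, the left side becomes (s^2 + 4*s - 3)Y - (-2*s - 6).
The right side is L{exp(7*t)} = 1/(s - 7).
So (s^2 + 4*s - 3)Y = 1/(s - 7) + (-2*s - 6).
Divide through and combine into a single rational function.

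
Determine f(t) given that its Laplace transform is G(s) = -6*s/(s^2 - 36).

Since L{cosh(6t)} = s/(s^2 - 36), the inverse is cosh(6*t), scaled by -6.

f(t) = -6*cosh(6*t)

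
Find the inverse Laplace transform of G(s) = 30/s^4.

Since L{t^3} = 3!/s^4 = 6/s^4, the inverse is t^3, scaled by 5.

5*t^3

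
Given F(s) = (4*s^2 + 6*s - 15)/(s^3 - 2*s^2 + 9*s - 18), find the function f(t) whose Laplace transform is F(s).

f(t) = exp(2*t) + 4*sin(3*t) + 3*cos(3*t)

Factor the denominator: s^3 - 2*s^2 + 9*s - 18 = (s - 2)*(s^2 + 9).
Partial fraction decomposition gives [1/(s - 2)] + [3*s/(s^2 + 9)] + [12/(s^2 + 9)].
Invert each term: 1/(s - 2) ↔ e^(2t); 3·s/(s^2 + 9) ↔ 3cos(3t); 4·3/(s^2 + 9) ↔ 4sin(3t).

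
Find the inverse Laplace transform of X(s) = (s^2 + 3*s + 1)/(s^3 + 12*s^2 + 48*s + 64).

5*t^2*exp(-4*t)/2 - 5*t*exp(-4*t) + exp(-4*t)

Factor the denominator: s^3 + 12*s^2 + 48*s + 64 = (s + 4)^3.
Partial fraction decomposition gives [1/(s + 4)] + [-5/(s + 4)^2] + [5/(s + 4)^3].
Invert each term: 1/(s + 4) ↔ e^(-4t); -5/(s + 4)^2 ↔ -5t·e^(-4t); 5/(s + 4)^3 ↔ (5/2)t^2·e^(-4t).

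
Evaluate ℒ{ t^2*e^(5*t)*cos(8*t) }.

L{cos(8t)} = s/(s^2 + 64).
Multiplying by e^(5t) shifts s → s - 5, so L{e^(5*t)*cos(8*t)} = (s - 5)/((s - 5)^2 + 64).
Then apply L{t^2·g(t)} = (-1)^2 d^2/ds^2[G(s)] with G(s) = (s - 5)/((s - 5)^2 + 64):
differentiating 2 times and applying the sign gives 2*(s - 5)*(s^2 - 10*s - 167)/(s^2 - 10*s + 89)^3.

2*(s - 5)*(s^2 - 10*s - 167)/(s^2 - 10*s + 89)^3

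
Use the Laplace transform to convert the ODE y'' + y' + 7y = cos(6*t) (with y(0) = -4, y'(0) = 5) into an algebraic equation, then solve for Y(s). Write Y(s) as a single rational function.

Y(s) = (-4*s^3 + s^2 - 143*s + 36)/(s^4 + s^3 + 43*s^2 + 36*s + 252)

Transform both sides with L{·}.
The derivative rules (L{y''} = s^2 Y - s·y(0) - y'(0) and L{y'} = sY - y(0), with y(0) = -4, y'(0) = 5) turn the left side into (s^2 + s + 7)Y - (-4*s + 1).
The right side is L{cos(6*t)} = s/(s^2 + 36).
So (s^2 + s + 7)Y = s/(s^2 + 36) + (-4*s + 1).
Solve for Y(s) and write it as one ratio of polynomials.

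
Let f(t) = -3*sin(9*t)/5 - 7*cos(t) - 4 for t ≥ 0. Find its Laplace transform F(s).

F(s) = -7*s/(s^2 + 1) - 27/(5*(s^2 + 81)) - 4/s

Apply the Laplace transform termwise.
(-3/5)·[L{sin(9t)} = 9/(s^2 + 81)]; (-7)·[L{cos(t)} = s/(s^2 + 1)]; L{-4} = -4/s.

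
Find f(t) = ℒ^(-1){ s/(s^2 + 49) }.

Since L{cos(7t)} = s/(s^2 + 49), the inverse is cos(7*t).

f(t) = cos(7*t)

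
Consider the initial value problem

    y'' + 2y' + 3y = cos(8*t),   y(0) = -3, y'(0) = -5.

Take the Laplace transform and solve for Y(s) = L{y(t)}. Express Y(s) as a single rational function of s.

Y(s) = (-3*s^3 - 11*s^2 - 191*s - 704)/(s^4 + 2*s^3 + 67*s^2 + 128*s + 192)

Transform both sides with L{·}.
With L{y''} = s^2 Y - s·y(0) - y'(0) and L{y'} = sY - y(0), with y(0) = -3, y'(0) = -5: the LHS transforms to (s^2 + 2*s + 3)Y - (-3*s - 11).
The right side is L{cos(8*t)} = s/(s^2 + 64).
So (s^2 + 2*s + 3)Y = s/(s^2 + 64) + (-3*s - 11).
Solve for Y(s) and write it as one ratio of polynomials.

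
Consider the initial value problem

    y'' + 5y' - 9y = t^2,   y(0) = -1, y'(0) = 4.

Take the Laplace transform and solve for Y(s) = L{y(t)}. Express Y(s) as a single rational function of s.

Y(s) = (-s^4 - s^3 + 2)/(s^5 + 5*s^4 - 9*s^3)

Take the Laplace transform of both sides.
The derivative rules (L{y''} = s^2 Y - s·y(0) - y'(0) and L{y'} = sY - y(0), with y(0) = -1, y'(0) = 4) turn the left side into (s^2 + 5*s - 9)Y - (-s - 1).
The right side is L{t^2} = 2/s^3.
So (s^2 + 5*s - 9)Y = 2/s^3 + (-s - 1).
Isolate Y and clear denominators.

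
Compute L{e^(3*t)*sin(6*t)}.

6/((s - 3)^2 + 36)

L{sin(6t)} = 6/(s^2 + 36).
By the first shifting theorem, multiplying by e^(3t) replaces s with s - 3.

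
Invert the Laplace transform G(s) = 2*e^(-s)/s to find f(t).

f(t) = Heaviside(t - 1)*(2)

The factor e^(-s) signals a time shift by c = 1 (second shifting theorem).
L{2} = 2/s, so L^-1{2/s} = 2.
Hence the inverse is u(t - 1) times that function evaluated at t - 1.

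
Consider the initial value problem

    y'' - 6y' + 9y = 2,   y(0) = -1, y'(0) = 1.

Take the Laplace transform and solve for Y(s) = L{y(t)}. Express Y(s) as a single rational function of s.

Y(s) = (-s^2 + 7*s + 2)/(s^3 - 6*s^2 + 9*s)

Take the Laplace transform of both sides.
With L{y''} = s^2 Y - s·y(0) - y'(0) and L{y'} = sY - y(0), with y(0) = -1, y'(0) = 1: the LHS transforms to (s^2 - 6*s + 9)Y - (-s + 7).
The right side is L{2} = 2/s.
So (s^2 - 6*s + 9)Y = 2/s + (-s + 7).
Isolate Y and clear denominators.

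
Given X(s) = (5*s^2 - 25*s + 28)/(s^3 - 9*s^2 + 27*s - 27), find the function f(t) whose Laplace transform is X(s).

f(t) = -t^2*exp(3*t) + 5*t*exp(3*t) + 5*exp(3*t)

Factor the denominator: s^3 - 9*s^2 + 27*s - 27 = (s - 3)^3.
Partial fraction decomposition gives [5/(s - 3)] + [5/(s - 3)^2] + [-2/(s - 3)^3].
Invert each term: 5/(s - 3) ↔ 5e^(3t); 5/(s - 3)^2 ↔ 5t·e^(3t); -2/(s - 3)^3 ↔ (-1)t^2·e^(3t).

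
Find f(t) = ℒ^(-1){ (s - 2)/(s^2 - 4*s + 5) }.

f(t) = exp(2*t)*cos(t)

Rewrite the denominator: s^2 - 4*s + 5 = (s - 2)^2 + 1.
The form in (s - 2) signals a first-shifting-theorem factor e^(2t).
Since L{cos(t)} = s/(s^2 + 1), the inverse is e^(2*t)*cos(t).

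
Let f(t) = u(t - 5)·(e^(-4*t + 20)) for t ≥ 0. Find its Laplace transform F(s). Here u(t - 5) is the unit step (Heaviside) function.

F(s) = exp(-5*s)/(s + 4)

By the second shifting theorem, L{u(t - c)·g(t - c)} = e^(-cs)·G(s) with c = 5 and G(s) = L{g(t)}.
L{e^(-4t)} = 1/(s + 4).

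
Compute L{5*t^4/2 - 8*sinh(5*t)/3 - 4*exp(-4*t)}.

The transform is linear, so treat each term independently.
(-8/3)·[L{sinh(5t)} = 5/(s^2 - 25)]; (5/2)·[L{t^4} = 4!/s^5 = 24/s^5]; (-4)·[L{e^(-4t)} = 1/(s + 4)].

-40/(3*(s^2 - 25)) - 4/(s + 4) + 60/s^5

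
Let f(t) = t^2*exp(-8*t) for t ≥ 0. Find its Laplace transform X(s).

X(s) = 2/(s + 8)^3

L{t^2} = 2!/s^3 = 2/s^3.
By the first shifting theorem, multiplying by e^(-8t) replaces s with s + 8.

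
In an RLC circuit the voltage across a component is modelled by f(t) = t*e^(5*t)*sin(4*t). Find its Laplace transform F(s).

L{sin(4t)} = 4/(s^2 + 16).
Multiplying by e^(5t) shifts s → s - 5, so L{e^(5*t)*sin(4*t)} = 4/((s - 5)^2 + 16).
Then apply L{t·g(t)} = -d/ds[G(s)] with G(s) = 4/((s - 5)^2 + 16):
differentiating 1 time and applying the sign gives 8*(s - 5)/(s^2 - 10*s + 41)^2.

F(s) = 8*(s - 5)/(s^2 - 10*s + 41)^2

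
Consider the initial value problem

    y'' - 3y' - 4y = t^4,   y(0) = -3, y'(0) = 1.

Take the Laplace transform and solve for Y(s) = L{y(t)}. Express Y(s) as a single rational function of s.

Apply the Laplace transform to the equation.
Using L{y''} = s^2 Y - s·y(0) - y'(0) and L{y'} = sY - y(0), with y(0) = -3, y'(0) = 1, the left side becomes (s^2 - 3*s - 4)Y - (-3*s + 10).
The right side is L{t^4} = 24/s^5.
So (s^2 - 3*s - 4)Y = 24/s^5 + (-3*s + 10).
Isolate Y and clear denominators.

Y(s) = (-3*s^6 + 10*s^5 + 24)/(s^7 - 3*s^6 - 4*s^5)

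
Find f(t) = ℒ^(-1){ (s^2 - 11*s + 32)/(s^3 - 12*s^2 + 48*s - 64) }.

f(t) = 2*t^2*exp(4*t) - 3*t*exp(4*t) + exp(4*t)

Factor the denominator: s^3 - 12*s^2 + 48*s - 64 = (s - 4)^3.
Partial fraction decomposition gives [1/(s - 4)] + [-3/(s - 4)^2] + [4/(s - 4)^3].
Invert each term: 1/(s - 4) ↔ e^(4t); -3/(s - 4)^2 ↔ -3t·e^(4t); 4/(s - 4)^3 ↔ (2)t^2·e^(4t).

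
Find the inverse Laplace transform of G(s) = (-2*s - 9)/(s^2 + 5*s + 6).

-5*exp(-2*t) + 3*exp(-3*t)

Factor the denominator: s^2 + 5*s + 6 = (s + 2)*(s + 3).
Partial fraction decomposition gives [-5/(s + 2)] + [3/(s + 3)].
Invert each term: -5/(s + 2) ↔ -5e^(-2t); 3/(s + 3) ↔ 3e^(-3t).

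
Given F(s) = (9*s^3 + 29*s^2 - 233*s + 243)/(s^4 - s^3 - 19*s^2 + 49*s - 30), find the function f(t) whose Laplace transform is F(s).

f(t) = 3*exp(3*t) + 5*exp(2*t) + 4*exp(t) - 3*exp(-5*t)

Factor the denominator: s^4 - s^3 - 19*s^2 + 49*s - 30 = (s - 3)*(s - 2)*(s - 1)*(s + 5).
Partial fraction decomposition gives [3/(s - 3)] + [5/(s - 2)] + [4/(s - 1)] + [-3/(s + 5)].
Invert each term: 3/(s - 3) ↔ 3e^(3t); 5/(s - 2) ↔ 5e^(2t); 4/(s - 1) ↔ 4e^(t); -3/(s + 5) ↔ -3e^(-5t).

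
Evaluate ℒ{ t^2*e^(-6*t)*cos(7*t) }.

2*(s + 6)*(s^2 + 12*s - 111)/(s^2 + 12*s + 85)^3

L{cos(7t)} = s/(s^2 + 49).
Multiplying by e^(-6t) shifts s → s + 6, so L{e^(-6*t)*cos(7*t)} = (s + 6)/((s + 6)^2 + 49).
Then apply L{t^2·g(t)} = (-1)^2 d^2/ds^2[H(s)] with H(s) = (s + 6)/((s + 6)^2 + 49):
differentiating 2 times and applying the sign gives 2*(s + 6)*(s^2 + 12*s - 111)/(s^2 + 12*s + 85)^3.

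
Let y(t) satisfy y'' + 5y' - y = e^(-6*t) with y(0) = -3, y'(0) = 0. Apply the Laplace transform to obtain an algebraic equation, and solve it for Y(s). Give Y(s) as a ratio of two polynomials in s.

Y(s) = (-3*s^2 - 33*s - 89)/(s^3 + 11*s^2 + 29*s - 6)

Laplace-transform each side.
The derivative rules (L{y''} = s^2 Y - s·y(0) - y'(0) and L{y'} = sY - y(0), with y(0) = -3, y'(0) = 0) turn the left side into (s^2 + 5*s - 1)Y - (-3*s - 15).
The right side is L{e^(-6*t)} = 1/(s + 6).
So (s^2 + 5*s - 1)Y = 1/(s + 6) + (-3*s - 15).
Solve for Y(s) and write it as one ratio of polynomials.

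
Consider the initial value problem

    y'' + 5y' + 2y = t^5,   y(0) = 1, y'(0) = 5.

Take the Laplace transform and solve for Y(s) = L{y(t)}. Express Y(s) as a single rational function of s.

Apply the Laplace transform to the equation.
With L{y''} = s^2 Y - s·y(0) - y'(0) and L{y'} = sY - y(0), with y(0) = 1, y'(0) = 5: the LHS transforms to (s^2 + 5*s + 2)Y - (s + 10).
The right side is L{t^5} = 120/s^6.
So (s^2 + 5*s + 2)Y = 120/s^6 + (s + 10).
Solve for Y(s) and write it as one ratio of polynomials.

Y(s) = (s^7 + 10*s^6 + 120)/(s^8 + 5*s^7 + 2*s^6)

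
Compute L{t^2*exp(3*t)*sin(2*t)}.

L{sin(2t)} = 2/(s^2 + 4).
Multiplying by e^(3t) shifts s → s - 3, so L{exp(3*t)*sin(2*t)} = 2/((s - 3)^2 + 4).
Then apply L{t^2·g(t)} = (-1)^2 d^2/ds^2[H(s)] with H(s) = 2/((s - 3)^2 + 4):
differentiating 2 times and applying the sign gives 4*(3*s^2 - 18*s + 23)/(s^2 - 6*s + 13)^3.

4*(3*s^2 - 18*s + 23)/(s^2 - 6*s + 13)^3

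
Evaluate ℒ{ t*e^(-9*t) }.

L{e^(-9t)} = 1/(s + 9).
Then apply L{t·g(t)} = -d/ds[G(s)] with G(s) = 1/(s + 9):
differentiating 1 time and applying the sign gives (s + 9)^(-2).

(s + 9)^(-2)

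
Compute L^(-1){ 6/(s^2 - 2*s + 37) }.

exp(t)*sin(6*t)

Rewrite the denominator: s^2 - 2*s + 37 = (s - 1)^2 + 36.
The form in (s - 1) signals a first-shifting-theorem factor e^(t).
Since L{sin(6t)} = 6/(s^2 + 36), the inverse is e^(t)*sin(6*t).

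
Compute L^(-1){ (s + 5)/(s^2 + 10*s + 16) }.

exp(-5*t)*cosh(3*t)

Rewrite the denominator: s^2 + 10*s + 16 = (s + 5)^2 - 9.
The form in (s + 5) signals a first-shifting-theorem factor e^(-5t).
Since L{cosh(3t)} = s/(s^2 - 9), the inverse is e^(-5*t)*cosh(3*t).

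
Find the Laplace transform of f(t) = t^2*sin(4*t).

L{sin(4t)} = 4/(s^2 + 16).
Then apply L{t^2·g(t)} = (-1)^2 d^2/ds^2[G(s)] with G(s) = 4/(s^2 + 16):
differentiating 2 times and applying the sign gives 8*(3*s^2 - 16)/(s^2 + 16)^3.

8*(3*s^2 - 16)/(s^2 + 16)^3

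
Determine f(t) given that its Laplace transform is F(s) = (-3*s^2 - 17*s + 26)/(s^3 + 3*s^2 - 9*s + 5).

f(t) = t*exp(t) - 4*exp(t) + exp(-5*t)

Factor the denominator: s^3 + 3*s^2 - 9*s + 5 = (s - 1)^2*(s + 5).
Partial fraction decomposition gives [-4/(s - 1)] + [(s - 1)^(-2)] + [1/(s + 5)].
Invert each term: -4/(s - 1) ↔ -4e^(t); 1/(s - 1)^2 ↔ t·e^(t); 1/(s + 5) ↔ e^(-5t).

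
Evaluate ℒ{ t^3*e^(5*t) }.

L{t^3} = 3!/s^4 = 6/s^4.
By the first shifting theorem, multiplying by e^(5t) replaces s with s - 5.

6/(s - 5)^4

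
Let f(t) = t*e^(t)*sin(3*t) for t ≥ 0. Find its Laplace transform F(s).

F(s) = 6*(s - 1)/(s^2 - 2*s + 10)^2

L{sin(3t)} = 3/(s^2 + 9).
Multiplying by e^(t) shifts s → s - 1, so L{e^(t)*sin(3*t)} = 3/((s - 1)^2 + 9).
Then apply L{t·g(t)} = -d/ds[G(s)] with G(s) = 3/((s - 1)^2 + 9):
differentiating 1 time and applying the sign gives 6*(s - 1)/(s^2 - 2*s + 10)^2.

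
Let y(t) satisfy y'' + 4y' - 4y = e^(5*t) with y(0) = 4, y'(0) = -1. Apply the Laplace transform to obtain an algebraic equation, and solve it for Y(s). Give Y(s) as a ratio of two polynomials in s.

Apply the Laplace transform to the equation.
Using L{y''} = s^2 Y - s·y(0) - y'(0) and L{y'} = sY - y(0), with y(0) = 4, y'(0) = -1, the left side becomes (s^2 + 4*s - 4)Y - (4*s + 15).
The right side is L{e^(5*t)} = 1/(s - 5).
So (s^2 + 4*s - 4)Y = 1/(s - 5) + (4*s + 15).
Solve for Y(s) and write it as one ratio of polynomials.

Y(s) = (4*s^2 - 5*s - 74)/(s^3 - s^2 - 24*s + 20)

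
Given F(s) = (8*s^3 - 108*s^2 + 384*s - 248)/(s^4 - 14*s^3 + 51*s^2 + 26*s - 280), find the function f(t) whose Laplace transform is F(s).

Factor the denominator: s^4 - 14*s^3 + 51*s^2 + 26*s - 280 = (s - 7)*(s - 5)*(s - 4)*(s + 2).
Partial fraction decomposition gives [2/(s - 5)] + [4/(s + 2)] + [4/(s - 4)] + [-2/(s - 7)].
Invert each term: 2/(s - 5) ↔ 2e^(5t); 4/(s + 2) ↔ 4e^(-2t); 4/(s - 4) ↔ 4e^(4t); -2/(s - 7) ↔ -2e^(7t).

f(t) = -2*exp(7*t) + 2*exp(5*t) + 4*exp(4*t) + 4*exp(-2*t)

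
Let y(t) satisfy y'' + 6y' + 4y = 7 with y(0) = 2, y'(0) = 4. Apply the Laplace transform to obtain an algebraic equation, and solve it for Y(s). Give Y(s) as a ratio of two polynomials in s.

Apply the Laplace transform to the equation.
The derivative rules (L{y''} = s^2 Y - s·y(0) - y'(0) and L{y'} = sY - y(0), with y(0) = 2, y'(0) = 4) turn the left side into (s^2 + 6*s + 4)Y - (2*s + 16).
The right side is L{7} = 7/s.
So (s^2 + 6*s + 4)Y = 7/s + (2*s + 16).
Isolate Y and clear denominators.

Y(s) = (2*s^2 + 16*s + 7)/(s^3 + 6*s^2 + 4*s)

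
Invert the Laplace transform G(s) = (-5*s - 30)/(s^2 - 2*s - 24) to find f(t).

f(t) = -6*exp(6*t) + exp(-4*t)

Factor the denominator: s^2 - 2*s - 24 = (s - 6)*(s + 4).
Partial fraction decomposition gives [-6/(s - 6)] + [1/(s + 4)].
Invert each term: -6/(s - 6) ↔ -6e^(6t); 1/(s + 4) ↔ e^(-4t).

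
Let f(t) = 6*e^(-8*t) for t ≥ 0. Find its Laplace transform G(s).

L{6} = 6/s.
By the first shifting theorem, multiplying by e^(-8t) replaces s with s + 8.

G(s) = 6/(s + 8)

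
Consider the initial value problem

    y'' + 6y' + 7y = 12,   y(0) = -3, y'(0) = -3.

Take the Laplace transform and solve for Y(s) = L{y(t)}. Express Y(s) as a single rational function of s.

Y(s) = (-3*s^2 - 21*s + 12)/(s^3 + 6*s^2 + 7*s)

Transform both sides with L{·}.
With L{y''} = s^2 Y - s·y(0) - y'(0) and L{y'} = sY - y(0), with y(0) = -3, y'(0) = -3: the LHS transforms to (s^2 + 6*s + 7)Y - (-3*s - 21).
The right side is L{12} = 12/s.
So (s^2 + 6*s + 7)Y = 12/s + (-3*s - 21).
Isolate Y and clear denominators.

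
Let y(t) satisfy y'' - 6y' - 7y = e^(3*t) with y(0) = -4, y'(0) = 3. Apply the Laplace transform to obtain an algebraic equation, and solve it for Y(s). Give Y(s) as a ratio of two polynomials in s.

Y(s) = (-4*s^2 + 39*s - 80)/(s^3 - 9*s^2 + 11*s + 21)

Transform both sides with L{·}.
The derivative rules (L{y''} = s^2 Y - s·y(0) - y'(0) and L{y'} = sY - y(0), with y(0) = -4, y'(0) = 3) turn the left side into (s^2 - 6*s - 7)Y - (-4*s + 27).
The right side is L{e^(3*t)} = 1/(s - 3).
So (s^2 - 6*s - 7)Y = 1/(s - 3) + (-4*s + 27).
Solve for Y(s) and write it as one ratio of polynomials.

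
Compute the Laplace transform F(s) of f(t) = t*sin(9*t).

L{sin(9t)} = 9/(s^2 + 81).
Then apply L{t·g(t)} = -d/ds[G(s)] with G(s) = 9/(s^2 + 81):
differentiating 1 time and applying the sign gives 18*s/(s^2 + 81)^2.

F(s) = 18*s/(s^2 + 81)^2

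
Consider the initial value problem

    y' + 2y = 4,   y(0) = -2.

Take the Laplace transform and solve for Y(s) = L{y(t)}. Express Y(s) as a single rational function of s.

Transform both sides with L{·}.
The derivative rules (L{y'} = sY - y(0) = sY - (-2)) turn the left side into (s + 2)Y - (-2).
The right side is L{4} = 4/s.
So (s + 2)Y = 4/s + (-2).
Divide through and combine into a single rational function.

Y(s) = (-2*s + 4)/(s^2 + 2*s)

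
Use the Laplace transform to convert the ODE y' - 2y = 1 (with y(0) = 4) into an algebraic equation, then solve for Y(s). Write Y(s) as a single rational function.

Y(s) = (4*s + 1)/(s^2 - 2*s)

Take the Laplace transform of both sides.
Using L{y'} = sY - y(0) = sY - 4, the left side becomes (s - 2)Y - (4).
The right side is L{1} = 1/s.
So (s - 2)Y = 1/s + (4).
Isolate Y and clear denominators.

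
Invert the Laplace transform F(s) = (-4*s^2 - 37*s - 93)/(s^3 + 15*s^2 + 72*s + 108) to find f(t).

Factor the denominator: s^3 + 15*s^2 + 72*s + 108 = (s + 3)*(s + 6)^2.
Partial fraction decomposition gives [-2/(s + 6)] + [5/(s + 6)^2] + [-2/(s + 3)].
Invert each term: -2/(s + 6) ↔ -2e^(-6t); 5/(s + 6)^2 ↔ 5t·e^(-6t); -2/(s + 3) ↔ -2e^(-3t).

f(t) = 5*t*exp(-6*t) - 2*exp(-3*t) - 2*exp(-6*t)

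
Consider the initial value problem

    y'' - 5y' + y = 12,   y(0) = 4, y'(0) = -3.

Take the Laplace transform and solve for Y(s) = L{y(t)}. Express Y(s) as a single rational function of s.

Y(s) = (4*s^2 - 23*s + 12)/(s^3 - 5*s^2 + s)

Transform both sides with L{·}.
Using L{y''} = s^2 Y - s·y(0) - y'(0) and L{y'} = sY - y(0), with y(0) = 4, y'(0) = -3, the left side becomes (s^2 - 5*s + 1)Y - (4*s - 23).
The right side is L{12} = 12/s.
So (s^2 - 5*s + 1)Y = 12/s + (4*s - 23).
Divide through and combine into a single rational function.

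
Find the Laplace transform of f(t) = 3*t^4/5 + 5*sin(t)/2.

Apply the Laplace transform termwise.
(3/5)·[L{t^4} = 4!/s^5 = 24/s^5]; (5/2)·[L{sin(t)} = 1/(s^2 + 1)].

5/(2*(s^2 + 1)) + 72/(5*s^5)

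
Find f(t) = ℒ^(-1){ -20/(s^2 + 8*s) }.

f(t) = -5*exp(-4*t)*sinh(4*t)

Rewrite the denominator: s^2 + 8*s = (s + 4)^2 - 16.
The form in (s + 4) signals a first-shifting-theorem factor e^(-4t).
Since L{sinh(4t)} = 4/(s^2 - 16), the inverse is e^(-4*t)*sinh(4*t), scaled by -5.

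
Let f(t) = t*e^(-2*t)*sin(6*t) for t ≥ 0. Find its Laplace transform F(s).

F(s) = 12*(s + 2)/(s^2 + 4*s + 40)^2

L{sin(6t)} = 6/(s^2 + 36).
Multiplying by e^(-2t) shifts s → s + 2, so L{e^(-2*t)*sin(6*t)} = 6/((s + 2)^2 + 36).
Then apply L{t·g(t)} = -d/ds[G(s)] with G(s) = 6/((s + 2)^2 + 36):
differentiating 1 time and applying the sign gives 12*(s + 2)/(s^2 + 4*s + 40)^2.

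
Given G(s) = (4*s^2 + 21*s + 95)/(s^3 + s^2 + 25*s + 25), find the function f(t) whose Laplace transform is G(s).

f(t) = 4*sin(5*t) + cos(5*t) + 3*exp(-t)

Factor the denominator: s^3 + s^2 + 25*s + 25 = (s + 1)*(s^2 + 25).
Partial fraction decomposition gives [3/(s + 1)] + [s/(s^2 + 25)] + [20/(s^2 + 25)].
Invert each term: 3/(s + 1) ↔ 3e^(-t); 1·s/(s^2 + 25) ↔ cos(5t); 4·5/(s^2 + 25) ↔ 4sin(5t).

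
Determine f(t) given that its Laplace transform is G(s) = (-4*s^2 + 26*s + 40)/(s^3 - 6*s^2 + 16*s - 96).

f(t) = exp(6*t) - sin(4*t) - 5*cos(4*t)

Factor the denominator: s^3 - 6*s^2 + 16*s - 96 = (s - 6)*(s^2 + 16).
Partial fraction decomposition gives [1/(s - 6)] + [-5*s/(s^2 + 16)] + [-4/(s^2 + 16)].
Invert each term: 1/(s - 6) ↔ e^(6t); -5·s/(s^2 + 16) ↔ -5cos(4t); -1·4/(s^2 + 16) ↔ -sin(4t).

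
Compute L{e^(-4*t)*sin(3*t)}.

3/((s + 4)^2 + 9)

L{sin(3t)} = 3/(s^2 + 9).
By the first shifting theorem, multiplying by e^(-4t) replaces s with s + 4.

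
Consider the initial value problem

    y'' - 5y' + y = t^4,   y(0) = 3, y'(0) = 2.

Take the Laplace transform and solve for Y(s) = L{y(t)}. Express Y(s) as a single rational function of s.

Y(s) = (3*s^6 - 13*s^5 + 24)/(s^7 - 5*s^6 + s^5)

Transform both sides with L{·}.
The derivative rules (L{y''} = s^2 Y - s·y(0) - y'(0) and L{y'} = sY - y(0), with y(0) = 3, y'(0) = 2) turn the left side into (s^2 - 5*s + 1)Y - (3*s - 13).
The right side is L{t^4} = 24/s^5.
So (s^2 - 5*s + 1)Y = 24/s^5 + (3*s - 13).
Solve for Y(s) and write it as one ratio of polynomials.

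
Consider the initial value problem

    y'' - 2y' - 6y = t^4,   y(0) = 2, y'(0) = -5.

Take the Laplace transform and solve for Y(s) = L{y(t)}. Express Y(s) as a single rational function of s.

Take the Laplace transform of both sides.
Using L{y''} = s^2 Y - s·y(0) - y'(0) and L{y'} = sY - y(0), with y(0) = 2, y'(0) = -5, the left side becomes (s^2 - 2*s - 6)Y - (2*s - 9).
The right side is L{t^4} = 24/s^5.
So (s^2 - 2*s - 6)Y = 24/s^5 + (2*s - 9).
Isolate Y and clear denominators.

Y(s) = (2*s^6 - 9*s^5 + 24)/(s^7 - 2*s^6 - 6*s^5)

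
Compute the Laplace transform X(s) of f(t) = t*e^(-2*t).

X(s) = (s + 2)^(-2)

L{e^(-2t)} = 1/(s + 2).
Then apply L{t·g(t)} = -d/ds[G(s)] with G(s) = 1/(s + 2):
differentiating 1 time and applying the sign gives (s + 2)^(-2).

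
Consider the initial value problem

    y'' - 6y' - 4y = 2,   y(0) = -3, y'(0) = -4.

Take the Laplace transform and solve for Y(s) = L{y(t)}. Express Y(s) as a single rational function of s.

Y(s) = (-3*s^2 + 14*s + 2)/(s^3 - 6*s^2 - 4*s)

Transform both sides with L{·}.
Using L{y''} = s^2 Y - s·y(0) - y'(0) and L{y'} = sY - y(0), with y(0) = -3, y'(0) = -4, the left side becomes (s^2 - 6*s - 4)Y - (-3*s + 14).
The right side is L{2} = 2/s.
So (s^2 - 6*s - 4)Y = 2/s + (-3*s + 14).
Divide through and combine into a single rational function.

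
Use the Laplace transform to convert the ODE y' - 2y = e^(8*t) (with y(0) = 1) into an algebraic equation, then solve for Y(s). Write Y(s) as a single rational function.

Laplace-transform each side.
The derivative rules (L{y'} = sY - y(0) = sY - 1) turn the left side into (s - 2)Y - (1).
The right side is L{e^(8*t)} = 1/(s - 8).
So (s - 2)Y = 1/(s - 8) + (1).
Solve for Y(s) and write it as one ratio of polynomials.

Y(s) = (s - 7)/(s^2 - 10*s + 16)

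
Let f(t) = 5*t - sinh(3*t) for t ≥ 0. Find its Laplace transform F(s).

By linearity of the Laplace transform, transform each term separately.
(-1)·[L{sinh(3t)} = 3/(s^2 - 9)]; (5)·[L{t} = 1!/s^2 = 1/s^2].

F(s) = -3/(s^2 - 9) + 5/s^2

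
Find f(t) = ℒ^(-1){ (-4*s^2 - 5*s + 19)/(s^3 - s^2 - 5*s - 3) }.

f(t) = -5*t*exp(-t) - 2*exp(3*t) - 2*exp(-t)

Factor the denominator: s^3 - s^2 - 5*s - 3 = (s - 3)*(s + 1)^2.
Partial fraction decomposition gives [-2/(s + 1)] + [-5/(s + 1)^2] + [-2/(s - 3)].
Invert each term: -2/(s + 1) ↔ -2e^(-t); -5/(s + 1)^2 ↔ -5t·e^(-t); -2/(s - 3) ↔ -2e^(3t).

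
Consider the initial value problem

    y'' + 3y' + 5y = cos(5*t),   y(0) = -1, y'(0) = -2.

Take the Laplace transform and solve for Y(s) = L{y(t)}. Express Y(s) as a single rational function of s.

Apply the Laplace transform to the equation.
The derivative rules (L{y''} = s^2 Y - s·y(0) - y'(0) and L{y'} = sY - y(0), with y(0) = -1, y'(0) = -2) turn the left side into (s^2 + 3*s + 5)Y - (-s - 5).
The right side is L{cos(5*t)} = s/(s^2 + 25).
So (s^2 + 3*s + 5)Y = s/(s^2 + 25) + (-s - 5).
Divide through and combine into a single rational function.

Y(s) = (-s^3 - 5*s^2 - 24*s - 125)/(s^4 + 3*s^3 + 30*s^2 + 75*s + 125)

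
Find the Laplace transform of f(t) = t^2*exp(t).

L{e^(t)} = 1/(s - 1).
Then apply L{t^2·g(t)} = (-1)^2 d^2/ds^2[G(s)] with G(s) = 1/(s - 1):
differentiating 2 times and applying the sign gives 2/(s - 1)^3.

2/(s - 1)^3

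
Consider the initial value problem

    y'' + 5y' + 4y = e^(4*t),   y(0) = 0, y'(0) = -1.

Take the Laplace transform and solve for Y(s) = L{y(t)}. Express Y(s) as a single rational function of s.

Y(s) = (-s + 5)/(s^3 + s^2 - 16*s - 16)

Apply the Laplace transform to the equation.
Using L{y''} = s^2 Y - s·y(0) - y'(0) and L{y'} = sY - y(0), with y(0) = 0, y'(0) = -1, the left side becomes (s^2 + 5*s + 4)Y - (-1).
The right side is L{e^(4*t)} = 1/(s - 4).
So (s^2 + 5*s + 4)Y = 1/(s - 4) + (-1).
Divide through and combine into a single rational function.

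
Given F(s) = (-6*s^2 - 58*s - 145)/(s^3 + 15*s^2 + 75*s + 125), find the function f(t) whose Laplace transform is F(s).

Factor the denominator: s^3 + 15*s^2 + 75*s + 125 = (s + 5)^3.
Partial fraction decomposition gives [-6/(s + 5)] + [2/(s + 5)^2] + [-5/(s + 5)^3].
Invert each term: -6/(s + 5) ↔ -6e^(-5t); 2/(s + 5)^2 ↔ 2t·e^(-5t); -5/(s + 5)^3 ↔ (-5/2)t^2·e^(-5t).

f(t) = -5*t^2*exp(-5*t)/2 + 2*t*exp(-5*t) - 6*exp(-5*t)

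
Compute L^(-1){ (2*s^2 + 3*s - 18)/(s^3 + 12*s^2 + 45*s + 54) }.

-3*t*exp(-3*t) - 2*exp(-3*t) + 4*exp(-6*t)

Factor the denominator: s^3 + 12*s^2 + 45*s + 54 = (s + 3)^2*(s + 6).
Partial fraction decomposition gives [-2/(s + 3)] + [-3/(s + 3)^2] + [4/(s + 6)].
Invert each term: -2/(s + 3) ↔ -2e^(-3t); -3/(s + 3)^2 ↔ -3t·e^(-3t); 4/(s + 6) ↔ 4e^(-6t).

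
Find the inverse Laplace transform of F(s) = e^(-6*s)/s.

Heaviside(t - 6)

The factor e^(-6s) signals a time shift by c = 6 (second shifting theorem).
L{1} = 1/s, so L^-1{1/s} = 1.
Hence the inverse is u(t - 6) times that function evaluated at t - 6.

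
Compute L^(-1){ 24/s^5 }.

t^4

Since L{t^4} = 4!/s^5 = 24/s^5, the inverse is t^4.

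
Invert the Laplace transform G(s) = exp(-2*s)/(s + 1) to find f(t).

The factor e^(-2s) signals a time shift by c = 2 (second shifting theorem).
L{e^(-t)} = 1/(s + 1), so L^-1{1/(s + 1)} = exp(-t).
Hence the inverse is u(t - 2) times that function evaluated at t - 2.

f(t) = Heaviside(t - 2)*(exp(-t + 2))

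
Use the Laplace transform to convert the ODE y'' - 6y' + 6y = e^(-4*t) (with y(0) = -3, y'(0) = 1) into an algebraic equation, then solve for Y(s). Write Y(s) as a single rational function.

Apply the Laplace transform to the equation.
The derivative rules (L{y''} = s^2 Y - s·y(0) - y'(0) and L{y'} = sY - y(0), with y(0) = -3, y'(0) = 1) turn the left side into (s^2 - 6*s + 6)Y - (-3*s + 19).
The right side is L{e^(-4*t)} = 1/(s + 4).
So (s^2 - 6*s + 6)Y = 1/(s + 4) + (-3*s + 19).
Divide through and combine into a single rational function.

Y(s) = (-3*s^2 + 7*s + 77)/(s^3 - 2*s^2 - 18*s + 24)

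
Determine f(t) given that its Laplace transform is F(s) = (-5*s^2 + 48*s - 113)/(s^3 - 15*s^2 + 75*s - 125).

f(t) = t^2*exp(5*t) - 2*t*exp(5*t) - 5*exp(5*t)

Factor the denominator: s^3 - 15*s^2 + 75*s - 125 = (s - 5)^3.
Partial fraction decomposition gives [-5/(s - 5)] + [-2/(s - 5)^2] + [2/(s - 5)^3].
Invert each term: -5/(s - 5) ↔ -5e^(5t); -2/(s - 5)^2 ↔ -2t·e^(5t); 2/(s - 5)^3 ↔ (1)t^2·e^(5t).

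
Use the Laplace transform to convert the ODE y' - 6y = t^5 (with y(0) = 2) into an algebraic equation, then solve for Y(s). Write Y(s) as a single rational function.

Transform both sides with L{·}.
Using L{y'} = sY - y(0) = sY - 2, the left side becomes (s - 6)Y - (2).
The right side is L{t^5} = 120/s^6.
So (s - 6)Y = 120/s^6 + (2).
Isolate Y and clear denominators.

Y(s) = (2*s^6 + 120)/(s^7 - 6*s^6)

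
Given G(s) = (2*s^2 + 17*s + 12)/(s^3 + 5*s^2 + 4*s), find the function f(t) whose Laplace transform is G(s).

Factor the denominator: s^3 + 5*s^2 + 4*s = s*(s + 1)*(s + 4).
Partial fraction decomposition gives [-2/(s + 4)] + [1/(s + 1)] + [3/s].
Invert each term: -2/(s + 4) ↔ -2e^(-4t); 1/(s + 1) ↔ e^(-t); 3/(s - 0) ↔ 3e^(0t).

f(t) = 3 + exp(-t) - 2*exp(-4*t)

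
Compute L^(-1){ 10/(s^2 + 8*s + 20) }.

Rewrite the denominator: s^2 + 8*s + 20 = (s + 4)^2 + 4.
The form in (s + 4) signals a first-shifting-theorem factor e^(-4t).
Since L{sin(2t)} = 2/(s^2 + 4), the inverse is e^(-4*t)*sin(2*t), scaled by 5.

5*exp(-4*t)*sin(2*t)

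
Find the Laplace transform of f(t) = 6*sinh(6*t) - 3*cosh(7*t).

-3*s/(s^2 - 49) + 36/(s^2 - 36)

The transform is linear, so treat each term independently.
(6)·[L{sinh(6t)} = 6/(s^2 - 36)]; (-3)·[L{cosh(7t)} = s/(s^2 - 49)].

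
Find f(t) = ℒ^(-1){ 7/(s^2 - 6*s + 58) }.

Rewrite the denominator: s^2 - 6*s + 58 = (s - 3)^2 + 49.
The form in (s - 3) signals a first-shifting-theorem factor e^(3t).
Since L{sin(7t)} = 7/(s^2 + 49), the inverse is e^(3*t)*sin(7*t).

f(t) = exp(3*t)*sin(7*t)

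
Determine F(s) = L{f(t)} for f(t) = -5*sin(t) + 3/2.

The transform is linear, so treat each term independently.
L{3/2} = (3/2)/s; (-5)·[L{sin(t)} = 1/(s^2 + 1)].

F(s) = -5/(s^2 + 1) + 3/(2*s)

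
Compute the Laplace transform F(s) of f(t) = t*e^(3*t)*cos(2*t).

L{cos(2t)} = s/(s^2 + 4).
Multiplying by e^(3t) shifts s → s - 3, so L{e^(3*t)*cos(2*t)} = (s - 3)/((s - 3)^2 + 4).
Then apply L{t·g(t)} = -d/ds[G(s)] with G(s) = (s - 3)/((s - 3)^2 + 4):
differentiating 1 time and applying the sign gives (s - 5)*(s - 1)/(s^2 - 6*s + 13)^2.

F(s) = (s - 5)*(s - 1)/(s^2 - 6*s + 13)^2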